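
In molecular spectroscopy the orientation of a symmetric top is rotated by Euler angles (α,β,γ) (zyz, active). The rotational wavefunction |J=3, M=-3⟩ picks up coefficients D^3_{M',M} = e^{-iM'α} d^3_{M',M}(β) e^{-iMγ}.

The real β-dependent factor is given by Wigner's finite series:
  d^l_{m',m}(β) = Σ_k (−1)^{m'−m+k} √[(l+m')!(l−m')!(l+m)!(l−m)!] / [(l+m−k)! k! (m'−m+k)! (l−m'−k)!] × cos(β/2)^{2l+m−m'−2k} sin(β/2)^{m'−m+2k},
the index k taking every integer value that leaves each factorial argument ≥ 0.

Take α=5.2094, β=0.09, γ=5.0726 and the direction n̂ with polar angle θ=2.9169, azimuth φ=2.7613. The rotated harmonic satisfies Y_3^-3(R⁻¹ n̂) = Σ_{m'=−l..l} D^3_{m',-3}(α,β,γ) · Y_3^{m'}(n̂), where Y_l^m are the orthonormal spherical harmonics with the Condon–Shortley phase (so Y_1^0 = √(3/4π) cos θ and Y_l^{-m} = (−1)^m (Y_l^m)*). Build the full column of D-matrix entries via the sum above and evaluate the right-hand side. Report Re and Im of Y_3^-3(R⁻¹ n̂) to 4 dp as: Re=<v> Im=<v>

Need the full column D^3_{m',-3} for m'=−3..3 at α=5.2094, β=0.09, γ=5.0726.
cos(β/2)=0.998988, sin(β/2)=0.044985
d^3_{-3,-3}: single k=0 term ⇒ +0.993941;  D = +0.836840-0.536301i
d^3_{-2,-3}: single k=0 term ⇒ -0.109633;  D = -0.096009-0.052932i
d^3_{-1,-3}: single k=0 term ⇒ +0.007806;  D = -0.000053+0.007806i
d^3_{0,-3}: single k=0 term ⇒ -0.000406;  D = +0.000358-0.000191i
d^3_{1,-3}: single k=0 term ⇒ +0.000016;  D = -0.000013-0.000009i
d^3_{2,-3}: single k=0 term ⇒ -0.000000;  D = -0.000000+0.000000i
d^3_{3,-3}: single k=0 term ⇒ +0.000000;  D = +0.000000-0.000000i
Y_3^{m'}(θ=2.9169,φ=2.7613) and Σ D·Y over m':
  (+0.8368-0.5363i)·(-0.0019-0.0042i)  (-0.0960-0.0529i)·(-0.0358-0.0341i)  (-0.0001+0.0078i)·(-0.2509-0.1003i)  (+0.0004-0.0002i)·(-0.6373+0.0000i)  (-0.0000-0.0000i)·(+0.2509-0.1003i)  (-0.0000+0.0000i)·(-0.0358+0.0341i)  (+0.0000-0.0000i)·(+0.0019-0.0042i)
Y_3^-3(R⁻¹ n̂) = -0.001660+0.000859i

Re=-0.0017 Im=0.0009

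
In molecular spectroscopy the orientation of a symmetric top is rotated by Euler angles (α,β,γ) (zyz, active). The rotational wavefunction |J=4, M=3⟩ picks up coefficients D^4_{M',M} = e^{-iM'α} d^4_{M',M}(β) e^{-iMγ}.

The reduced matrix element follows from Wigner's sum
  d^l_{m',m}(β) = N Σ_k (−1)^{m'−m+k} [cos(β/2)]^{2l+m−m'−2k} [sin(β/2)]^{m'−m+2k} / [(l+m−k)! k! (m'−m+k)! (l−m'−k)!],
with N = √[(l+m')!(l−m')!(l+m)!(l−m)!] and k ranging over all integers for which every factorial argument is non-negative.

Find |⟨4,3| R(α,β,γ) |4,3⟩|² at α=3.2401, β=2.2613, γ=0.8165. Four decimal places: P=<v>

P=0.0011

D^4_{3,3}(3.2401,2.2613,0.8165) = e^{-i·3·3.2401}·d^4_{3,3}(2.2613)·e^{-i·3·0.8165}. Compute d first:
With c≡cos(β/2)=0.426072 and s≡sin(β/2)=0.904689, N=[5040·1·5040·1]^{1/2}=5040.000000
Admissible k: 0..1 (factorial args all ≥0)
  k=0: (−1)^0·5040.0000/(5040)·0.4261^8·0.9047^0 = +0.001086
  k=1: (−1)^1·5040.0000/(720)·0.4261^6·0.9047^2 = -0.034276
d^4_{3,3}(2.2613) = +0.001086 -0.034276 = -0.033190
|D^4_{3,3}|² = |d^4_{3,3}(β)|² = (-0.033190)² = 0.001102 (the z-rotation phases have unit modulus)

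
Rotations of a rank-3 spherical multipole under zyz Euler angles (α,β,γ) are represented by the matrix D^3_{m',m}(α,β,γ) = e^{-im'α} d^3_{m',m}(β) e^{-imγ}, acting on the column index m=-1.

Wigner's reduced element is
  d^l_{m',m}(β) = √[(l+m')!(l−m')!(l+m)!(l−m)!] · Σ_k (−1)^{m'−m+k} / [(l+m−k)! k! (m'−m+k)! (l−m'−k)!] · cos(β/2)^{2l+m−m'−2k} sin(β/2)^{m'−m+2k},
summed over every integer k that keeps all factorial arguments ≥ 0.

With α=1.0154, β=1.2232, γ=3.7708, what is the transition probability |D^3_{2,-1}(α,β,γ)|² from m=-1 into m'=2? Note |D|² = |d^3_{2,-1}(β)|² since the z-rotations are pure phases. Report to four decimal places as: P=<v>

Split into d^3_{2,-1}(β=1.2232) × two z-phases.
Half-angle: c=0.818730, s=0.574178. N=√(120·1·2·24)=75.894664
Admissible k: 0..1 (factorial args all ≥0)
  k=0: (−1)^3·75.8947/(12)·0.8187^3·0.5742^3 = -0.657041
  k=1: (−1)^4·75.8947/(24)·0.8187^1·0.5742^5 = +0.161575
d^3_{2,-1}(1.2232) = -0.657041 +0.161575 = -0.495466
|D^3_{2,-1}|² = |d^3_{2,-1}(β)|² = (-0.495466)² = 0.245487 (the z-rotation phases have unit modulus)

P=0.2455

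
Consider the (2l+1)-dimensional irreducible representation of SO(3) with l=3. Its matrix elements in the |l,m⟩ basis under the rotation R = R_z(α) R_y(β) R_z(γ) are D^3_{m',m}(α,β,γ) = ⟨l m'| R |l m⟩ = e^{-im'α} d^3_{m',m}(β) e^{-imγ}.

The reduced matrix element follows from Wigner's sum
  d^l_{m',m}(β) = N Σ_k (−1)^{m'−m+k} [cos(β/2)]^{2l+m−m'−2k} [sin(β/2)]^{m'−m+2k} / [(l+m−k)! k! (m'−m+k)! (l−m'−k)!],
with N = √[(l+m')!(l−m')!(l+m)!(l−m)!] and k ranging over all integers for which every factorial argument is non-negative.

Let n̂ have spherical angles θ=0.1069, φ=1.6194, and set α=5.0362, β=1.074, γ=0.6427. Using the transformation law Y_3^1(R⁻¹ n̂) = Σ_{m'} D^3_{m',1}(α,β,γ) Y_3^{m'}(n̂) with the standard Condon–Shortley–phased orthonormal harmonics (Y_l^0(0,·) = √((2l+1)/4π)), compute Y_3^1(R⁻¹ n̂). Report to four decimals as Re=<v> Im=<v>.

Re=-0.0616 Im=0.0492

Need the full column D^3_{m',1} for m'=−3..3 at α=5.0362, β=1.074, γ=0.6427.
cos(β/2)=0.859247, sin(β/2)=0.511561
d^3_{-3,1}: single k=4 term ⇒ +0.195826;  D = -0.063221+0.185340i
d^3_{-2,1}: k∈[3..4] ⇒ +0.537125 -0.095193 = +0.441933;  D = -0.441927-0.002175i
d^3_{-1,1}: k∈[2..4] ⇒ +0.855890 -0.404496 +0.017922 = +0.469316;  D = -0.147136-0.445655i
d^3_{0,1}: k∈[1..3] ⇒ +0.830001 -0.882587 +0.104278 = +0.051692;  D = +0.041378-0.030982i
d^3_{1,1}: k∈[0..2] ⇒ +0.402447 -1.141187 +0.303372 = -0.435367;  D = -0.358267-0.247364i
d^3_{2,1}: k∈[0..1] ⇒ -0.757683 +0.537125 = -0.220558;  D = +0.061053-0.211940i
d^3_{3,1}: single k=0 term ⇒ +0.552475;  D = -0.551956+0.023935i
Y_3^{m'}(θ=0.1069,φ=1.6194) and Σ D·Y over m':
  (-0.0632+0.1853i)·(+0.0001+0.0005i)  (-0.4419-0.0022i)·(-0.0115+0.0011i)  (-0.1471-0.4457i)·(-0.0066-0.1358i)  (+0.0414-0.0310i)·(+0.7210+0.0000i)  (-0.3583-0.2474i)·(+0.0066-0.1358i)  (+0.0611-0.2119i)·(-0.0115-0.0011i)  (-0.5520+0.0239i)·(-0.0001+0.0005i)
Y_3^1(R⁻¹ n̂) = -0.061597+0.049213i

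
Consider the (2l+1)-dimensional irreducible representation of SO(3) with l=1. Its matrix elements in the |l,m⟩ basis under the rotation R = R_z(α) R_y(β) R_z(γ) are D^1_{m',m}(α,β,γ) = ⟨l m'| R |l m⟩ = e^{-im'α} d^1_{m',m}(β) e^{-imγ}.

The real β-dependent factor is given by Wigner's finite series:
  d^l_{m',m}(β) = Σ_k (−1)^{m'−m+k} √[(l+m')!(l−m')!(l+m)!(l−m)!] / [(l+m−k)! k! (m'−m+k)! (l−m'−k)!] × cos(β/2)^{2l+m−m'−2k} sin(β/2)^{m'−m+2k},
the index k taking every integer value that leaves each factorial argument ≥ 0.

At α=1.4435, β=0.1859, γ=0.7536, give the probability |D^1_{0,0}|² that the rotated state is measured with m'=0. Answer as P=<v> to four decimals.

Split into d^1_{0,0}(β=0.1859) × two z-phases.
Half-angle: c=0.995683, s=0.092816. N=√(1·1·1·1)=1.000000
The bounds max(0,m−m')=0 and min(l+m,l−m')=1 give 2 terms
  k=0: (−1)^0·1.0000/(1)·0.9957^2·0.0928^0 = +0.991385
  k=1: (−1)^1·1.0000/(1)·0.9957^0·0.0928^2 = -0.008615
d^1_{0,0}(0.1859) = +0.991385 -0.008615 = +0.982770
|D^1_{0,0}|² = |d^1_{0,0}(β)|² = (+0.982770)² = 0.965837 (the z-rotation phases have unit modulus)

P=0.9658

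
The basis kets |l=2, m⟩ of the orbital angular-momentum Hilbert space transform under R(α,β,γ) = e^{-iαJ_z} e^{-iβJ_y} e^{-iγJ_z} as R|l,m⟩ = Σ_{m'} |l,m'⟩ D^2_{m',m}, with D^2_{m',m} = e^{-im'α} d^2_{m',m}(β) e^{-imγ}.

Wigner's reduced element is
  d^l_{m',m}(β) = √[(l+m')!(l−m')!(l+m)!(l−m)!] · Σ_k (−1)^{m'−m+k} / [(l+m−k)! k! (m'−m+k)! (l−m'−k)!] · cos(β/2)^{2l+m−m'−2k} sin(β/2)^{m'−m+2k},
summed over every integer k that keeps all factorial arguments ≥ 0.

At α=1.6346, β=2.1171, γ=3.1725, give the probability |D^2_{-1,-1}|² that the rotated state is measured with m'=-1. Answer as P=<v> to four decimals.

Split into d^2_{-1,-1}(β=2.1171) × two z-phases.
Half-angle: c=0.490136, s=0.871646. N=√(1·6·1·6)=6.000000
k: max(0,(-1)−(-1))=0 … min(2+(-1),2−(-1))=1
  k=0: (−1)^0·6.0000/(6)·0.4901^4·0.8716^0 = +0.057712
  k=1: (−1)^1·6.0000/(2)·0.4901^2·0.8716^2 = -0.547565
d^2_{-1,-1}(2.1171) = +0.057712 -0.547565 = -0.489852
|D^2_{-1,-1}|² = |d^2_{-1,-1}(β)|² = (-0.489852)² = 0.239955 (the z-rotation phases have unit modulus)

P=0.2400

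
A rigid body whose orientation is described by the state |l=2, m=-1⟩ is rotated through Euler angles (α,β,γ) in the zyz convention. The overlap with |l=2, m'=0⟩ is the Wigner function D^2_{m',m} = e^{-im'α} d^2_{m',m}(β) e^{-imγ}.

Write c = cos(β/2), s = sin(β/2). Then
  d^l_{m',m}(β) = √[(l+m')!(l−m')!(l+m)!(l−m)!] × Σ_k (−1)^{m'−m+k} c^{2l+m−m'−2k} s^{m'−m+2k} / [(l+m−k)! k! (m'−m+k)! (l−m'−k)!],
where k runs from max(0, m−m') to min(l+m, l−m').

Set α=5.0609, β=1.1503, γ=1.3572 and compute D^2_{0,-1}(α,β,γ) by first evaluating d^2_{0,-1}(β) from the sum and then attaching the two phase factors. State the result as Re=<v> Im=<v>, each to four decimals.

First d^2_{0,-1}(β=1.1503), then the phase factors e^{-i(0)α} and e^{-i(-1)γ}:
c=cos(1.1503/2)=0.839111, s=sin(1.1503/2)=0.543961; N=√[2·2·1·6]=4.898979
k: max(0,(-1)−(0))=0 … min(2+(-1),2−(0))=1
  k=0: (−1)^1·4.8990/(2)·0.8391^3·0.5440^1 = -0.787229
  k=1: (−1)^2·4.8990/(2)·0.8391^1·0.5440^3 = +0.330824
d^2_{0,-1}(1.1503) = -0.787229 +0.330824 = -0.456404
Phases: e^{-i·(0)·5.0609}=+1.000000+0.000000i, e^{-i·(-1)·1.3572}=+0.211976+0.977275i ⇒ D=-0.096747-0.446033i

Re=-0.0967 Im=-0.4460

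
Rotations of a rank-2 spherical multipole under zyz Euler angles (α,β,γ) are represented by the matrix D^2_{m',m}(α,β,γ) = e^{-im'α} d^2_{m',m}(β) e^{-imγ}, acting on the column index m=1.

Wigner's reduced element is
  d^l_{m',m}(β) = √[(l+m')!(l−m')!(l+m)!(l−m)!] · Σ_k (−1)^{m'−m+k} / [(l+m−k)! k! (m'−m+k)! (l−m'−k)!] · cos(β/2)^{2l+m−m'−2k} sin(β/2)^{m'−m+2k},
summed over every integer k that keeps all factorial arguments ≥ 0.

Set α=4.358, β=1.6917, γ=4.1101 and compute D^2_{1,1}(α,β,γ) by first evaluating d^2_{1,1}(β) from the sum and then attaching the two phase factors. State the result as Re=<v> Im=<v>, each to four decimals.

Re=0.3145 Im=0.4460

First d^2_{1,1}(β=1.6917), then the phase factors e^{-i(1)α} and e^{-i(1)γ}:
With c≡cos(β/2)=0.663095 and s≡sin(β/2)=0.748535, N=[6·1·6·1]^{1/2}=6.000000
k: max(0,(1)−(1))=0 … min(2+(1),2−(1))=1
  k=0: (−1)^0·6.0000/(6)·0.6631^4·0.7485^0 = +0.193332
  k=1: (−1)^1·6.0000/(2)·0.6631^2·0.7485^2 = -0.739090
d^2_{1,1}(1.6917) = +0.193332 -0.739090 = -0.545758
Attach z-rotation phases: D = e^{-i(1)(4.358)}·(-0.545758)·e^{-i(1)(4.1101)} = +0.314487+0.446038i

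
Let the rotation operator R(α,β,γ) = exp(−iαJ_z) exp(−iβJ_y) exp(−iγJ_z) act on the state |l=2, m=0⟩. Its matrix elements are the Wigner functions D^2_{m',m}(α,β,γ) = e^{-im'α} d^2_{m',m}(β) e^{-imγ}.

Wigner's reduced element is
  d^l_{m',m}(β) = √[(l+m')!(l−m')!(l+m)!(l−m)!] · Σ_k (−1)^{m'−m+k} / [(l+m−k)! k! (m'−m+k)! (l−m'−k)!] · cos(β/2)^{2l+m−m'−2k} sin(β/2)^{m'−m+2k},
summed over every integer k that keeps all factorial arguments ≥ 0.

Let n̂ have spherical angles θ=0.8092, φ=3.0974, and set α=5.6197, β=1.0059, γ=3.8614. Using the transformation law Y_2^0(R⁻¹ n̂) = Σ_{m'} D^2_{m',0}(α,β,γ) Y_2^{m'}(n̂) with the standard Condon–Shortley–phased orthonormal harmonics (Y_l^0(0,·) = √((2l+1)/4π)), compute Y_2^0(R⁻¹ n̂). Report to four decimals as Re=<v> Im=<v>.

Need the full column D^2_{m',0} for m'=−2..2 at α=5.6197, β=1.0059, γ=3.8614.
cos(β/2)=0.876164, sin(β/2)=0.482012
d^2_{-2,0}: single k=2 term ⇒ +0.436881;  D = +0.105470-0.423959i
d^2_{-1,0}: k∈[1..2] ⇒ +0.794128 -0.240345 = +0.553783;  D = +0.436298-0.341056i
d^2_{0,0}: k∈[0..2] ⇒ +0.589308 -0.713424 +0.053980 = -0.070135;  D = -0.070135+0.000000i
d^2_{1,0}: k∈[0..1] ⇒ -0.794128 +0.240345 = -0.553783;  D = -0.436298-0.341056i
d^2_{2,0}: single k=0 term ⇒ +0.436881;  D = +0.105470+0.423959i
Y_2^{m'}(θ=0.8092,φ=3.0974) and Σ D·Y over m':
  (+0.1055-0.4240i)·(+0.2015+0.0179i)  (+0.4363-0.3411i)·(-0.3855-0.0170i)  (-0.0701+0.0000i)·(+0.1352+0.0000i)  (-0.4363-0.3411i)·(+0.3855-0.0170i)  (+0.1055+0.4240i)·(+0.2015-0.0179i)
Y_2^0(R⁻¹ n̂) = -0.299803+0.000000i

Re=-0.2998 Im=0.0000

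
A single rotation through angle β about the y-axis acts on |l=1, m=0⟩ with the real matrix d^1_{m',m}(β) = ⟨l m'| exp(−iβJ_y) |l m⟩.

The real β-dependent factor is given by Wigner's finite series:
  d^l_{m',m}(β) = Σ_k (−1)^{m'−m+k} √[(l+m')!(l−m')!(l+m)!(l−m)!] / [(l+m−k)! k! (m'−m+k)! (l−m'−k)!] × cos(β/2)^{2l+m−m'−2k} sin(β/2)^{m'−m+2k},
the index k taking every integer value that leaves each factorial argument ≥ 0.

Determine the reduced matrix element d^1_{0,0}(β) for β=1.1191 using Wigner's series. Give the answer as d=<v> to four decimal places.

d^1_{0,0}(β=1.1191) via Wigner's sum:
With c≡cos(β/2)=0.847494 and s≡sin(β/2)=0.530805, N=[1·1·1·1]^{1/2}=1.000000
k: max(0,(0)−(0))=0 … min(1+(0),1−(0))=1
  k=0: (−1)^0·1.0000/(1)·0.8475^2·0.5308^0 = +0.718246
  k=1: (−1)^1·1.0000/(1)·0.8475^0·0.5308^2 = -0.281754
d^1_{0,0}(1.1191) = +0.718246 -0.281754 = +0.436492

d=0.4365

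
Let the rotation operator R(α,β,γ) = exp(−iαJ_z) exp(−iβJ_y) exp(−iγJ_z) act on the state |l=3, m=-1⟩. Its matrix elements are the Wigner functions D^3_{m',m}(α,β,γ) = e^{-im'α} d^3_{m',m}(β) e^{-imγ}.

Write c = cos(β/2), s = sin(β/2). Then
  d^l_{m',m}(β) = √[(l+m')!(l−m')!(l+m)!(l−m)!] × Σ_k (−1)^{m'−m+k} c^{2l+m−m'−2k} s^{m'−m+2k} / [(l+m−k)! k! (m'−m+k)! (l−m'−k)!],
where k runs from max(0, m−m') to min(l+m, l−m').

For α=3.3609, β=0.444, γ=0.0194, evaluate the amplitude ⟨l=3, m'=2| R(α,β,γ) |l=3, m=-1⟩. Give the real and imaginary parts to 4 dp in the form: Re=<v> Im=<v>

Re=-0.0558 Im=0.0249

Split into d^3_{2,-1}(β=0.444) × two z-phases.
Half-angle: c=0.975459, s=0.220181. N=√(120·1·2·24)=75.894664
Admissible k: 0..1 (factorial args all ≥0)
  k=0: (−1)^3·75.8947/(12)·0.9755^3·0.2202^3 = -0.062661
  k=1: (−1)^4·75.8947/(24)·0.9755^1·0.2202^5 = +0.001596
d^3_{2,-1}(0.444) = -0.062661 +0.001596 = -0.061065
Attach z-rotation phases: D = e^{-i(2)(3.3609)}·(-0.061065)·e^{-i(-1)(0.0194)} = -0.055777+0.024856i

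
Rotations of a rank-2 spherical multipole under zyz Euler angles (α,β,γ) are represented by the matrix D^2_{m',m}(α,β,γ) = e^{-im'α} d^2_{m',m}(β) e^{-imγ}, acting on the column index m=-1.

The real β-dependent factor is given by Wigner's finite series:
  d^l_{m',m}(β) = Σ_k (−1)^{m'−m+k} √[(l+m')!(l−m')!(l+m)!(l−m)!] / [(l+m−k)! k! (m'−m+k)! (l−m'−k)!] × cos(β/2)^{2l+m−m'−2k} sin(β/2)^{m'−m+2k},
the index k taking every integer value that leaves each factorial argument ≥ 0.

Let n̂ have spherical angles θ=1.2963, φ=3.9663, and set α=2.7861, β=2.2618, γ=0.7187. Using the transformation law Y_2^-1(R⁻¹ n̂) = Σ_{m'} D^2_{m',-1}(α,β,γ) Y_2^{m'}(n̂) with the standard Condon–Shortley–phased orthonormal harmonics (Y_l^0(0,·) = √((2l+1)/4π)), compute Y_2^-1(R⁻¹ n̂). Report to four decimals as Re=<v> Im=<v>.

Need the full column D^2_{m',-1} for m'=−2..2 at α=2.7861, β=2.2618, γ=0.7187.
cos(β/2)=0.425846, sin(β/2)=0.904796
d^2_{-2,-1}: single k=1 term ⇒ +0.139745;  D = +0.139741+0.001078i
d^2_{-1,-1}: k∈[0..1] ⇒ +0.032886 -0.445376 = -0.412490;  D = +0.385580+0.146547i
d^2_{0,-1}: k∈[0..1] ⇒ -0.171152 +0.772644 = +0.601492;  D = +0.452720+0.396026i
d^2_{1,-1}: k∈[0..1] ⇒ +0.445376 -0.670197 = -0.224821;  D = +0.107114+0.197664i
d^2_{2,-1}: single k=0 term ⇒ -0.630861;  D = -0.088726-0.624591i
Y_2^{m'}(θ=1.2963,φ=3.9663) and Σ D·Y over m':
  (+0.1397+0.0011i)·(-0.0281-0.3568i)  (+0.3856+0.1465i)·(-0.1368+0.1480i)  (+0.4527+0.3960i)·(-0.2459+0.0000i)  (+0.1071+0.1977i)·(+0.1368+0.1480i)  (-0.0887-0.6246i)·(-0.0281+0.3568i)
Y_2^-1(R⁻¹ n̂) = +0.021436-0.081437i

Re=0.0214 Im=-0.0814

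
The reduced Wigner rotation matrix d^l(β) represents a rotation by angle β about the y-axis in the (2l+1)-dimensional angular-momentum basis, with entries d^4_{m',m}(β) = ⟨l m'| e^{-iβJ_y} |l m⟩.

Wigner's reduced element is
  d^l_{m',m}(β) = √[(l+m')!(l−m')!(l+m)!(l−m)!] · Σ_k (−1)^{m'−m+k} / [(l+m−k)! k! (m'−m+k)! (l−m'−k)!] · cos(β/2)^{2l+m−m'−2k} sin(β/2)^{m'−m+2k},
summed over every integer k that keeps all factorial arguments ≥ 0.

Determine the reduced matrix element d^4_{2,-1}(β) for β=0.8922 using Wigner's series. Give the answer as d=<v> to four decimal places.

d^4_{2,-1}(β=0.8922) via Wigner's sum:
Half-angle: c=0.902137, s=0.431450. N=√(720·2·6·120)=1018.233765
k∈{0,1,2} keeps every argument non-negative
  k=0: (−1)^3·1018.2338/(72)·0.9021^5·0.4315^3 = -0.678687
  k=1: (−1)^4·1018.2338/(48)·0.9021^3·0.4315^5 = +0.232851
  k=2: (−1)^5·1018.2338/(240)·0.9021^1·0.4315^7 = -0.010652
d^4_{2,-1}(0.8922) = -0.678687 +0.232851 -0.010652 = -0.456488

d=-0.4565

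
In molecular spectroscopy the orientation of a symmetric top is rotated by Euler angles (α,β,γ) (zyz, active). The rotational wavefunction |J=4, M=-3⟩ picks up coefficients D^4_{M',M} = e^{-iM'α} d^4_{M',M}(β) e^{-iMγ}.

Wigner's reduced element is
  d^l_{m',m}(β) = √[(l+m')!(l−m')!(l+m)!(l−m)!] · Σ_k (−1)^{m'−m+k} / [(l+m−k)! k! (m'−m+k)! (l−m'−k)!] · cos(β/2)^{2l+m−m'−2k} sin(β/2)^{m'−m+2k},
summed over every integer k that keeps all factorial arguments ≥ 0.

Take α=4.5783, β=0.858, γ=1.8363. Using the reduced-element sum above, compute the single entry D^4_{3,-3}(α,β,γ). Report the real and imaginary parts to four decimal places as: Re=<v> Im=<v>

Re=-0.0106 Im=-0.0271

First d^4_{3,-3}(β=0.858), then the phase factors e^{-i(3)α} and e^{-i(-3)γ}:
c=cos(0.858/2)=0.909382, s=sin(0.858/2)=0.415962; N=√[5040·1·1·5040]=5040.000000
The bounds max(0,m−m')=0 and min(l+m,l−m')=1 give 2 terms
  k=0: (−1)^6·5040.0000/(720)·0.9094^2·0.4160^6 = +0.029985
  k=1: (−1)^7·5040.0000/(5040)·0.9094^0·0.4160^8 = -0.000896
d^4_{3,-3}(0.858) = +0.029985 -0.000896 = +0.029089
Attach z-rotation phases: D = e^{-i(3)(4.5783)}·(+0.029089)·e^{-i(-3)(1.8363)} = -0.010574-0.027099i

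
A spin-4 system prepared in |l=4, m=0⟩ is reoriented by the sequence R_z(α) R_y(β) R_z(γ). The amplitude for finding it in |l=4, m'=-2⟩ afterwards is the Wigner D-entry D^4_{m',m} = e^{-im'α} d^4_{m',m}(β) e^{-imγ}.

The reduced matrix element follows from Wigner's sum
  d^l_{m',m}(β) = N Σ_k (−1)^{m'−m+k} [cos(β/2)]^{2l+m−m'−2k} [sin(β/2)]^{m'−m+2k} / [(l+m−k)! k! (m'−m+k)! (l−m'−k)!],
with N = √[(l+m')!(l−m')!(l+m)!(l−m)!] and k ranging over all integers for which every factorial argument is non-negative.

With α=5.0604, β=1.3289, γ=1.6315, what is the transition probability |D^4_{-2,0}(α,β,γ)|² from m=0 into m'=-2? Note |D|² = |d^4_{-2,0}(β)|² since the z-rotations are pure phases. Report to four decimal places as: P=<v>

P=0.0497

First d^4_{-2,0}(β=1.3289), then the phase factors e^{-i(-2)α} and e^{-i(0)γ}:
With c≡cos(β/2)=0.787256 and s≡sin(β/2)=0.616626, N=[2·720·24·24]^{1/2}=910.735966
Admissible k: 2..4 (factorial args all ≥0)
  k=2: (−1)^0·910.7360/(96)·0.7873^6·0.6166^2 = +0.858739
  k=3: (−1)^1·910.7360/(36)·0.7873^4·0.6166^4 = -1.404889
  k=4: (−1)^2·910.7360/(96)·0.7873^2·0.6166^6 = +0.323210
d^4_{-2,0}(1.3289) = +0.858739 -1.404889 +0.323210 = -0.222939
|D^4_{-2,0}|² = |d^4_{-2,0}(β)|² = (-0.222939)² = 0.049702 (the z-rotation phases have unit modulus)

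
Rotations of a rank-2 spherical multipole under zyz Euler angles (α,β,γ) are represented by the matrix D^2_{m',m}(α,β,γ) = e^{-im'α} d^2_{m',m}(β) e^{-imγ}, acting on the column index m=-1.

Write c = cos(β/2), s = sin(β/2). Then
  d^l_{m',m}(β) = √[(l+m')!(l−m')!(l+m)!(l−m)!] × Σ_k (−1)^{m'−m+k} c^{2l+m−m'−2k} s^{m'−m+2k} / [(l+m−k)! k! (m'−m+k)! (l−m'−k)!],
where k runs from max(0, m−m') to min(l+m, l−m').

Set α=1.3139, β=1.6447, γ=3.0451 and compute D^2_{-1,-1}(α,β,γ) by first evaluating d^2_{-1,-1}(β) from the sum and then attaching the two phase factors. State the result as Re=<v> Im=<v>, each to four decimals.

D^2_{-1,-1}(1.3139,1.6447,3.0451) = e^{-i·-1·1.3139}·d^2_{-1,-1}(1.6447)·e^{-i·-1·3.0451}. Compute d first:
With c≡cos(β/2)=0.680501 and s≡sin(β/2)=0.732747, N=[1·6·1·6]^{1/2}=6.000000
The bounds max(0,m−m')=0 and min(l+m,l−m')=1 give 2 terms
  k=0: (−1)^0·6.0000/(6)·0.6805^4·0.7327^0 = +0.214445
  k=1: (−1)^1·6.0000/(2)·0.6805^2·0.7327^2 = -0.745911
d^2_{-1,-1}(1.6447) = +0.214445 -0.745911 = -0.531466
Attach z-rotation phases: D = e^{-i(-1)(1.3139)}·(-0.531466)·e^{-i(-1)(3.0451)} = +0.183930+0.498625i

Re=0.1839 Im=0.4986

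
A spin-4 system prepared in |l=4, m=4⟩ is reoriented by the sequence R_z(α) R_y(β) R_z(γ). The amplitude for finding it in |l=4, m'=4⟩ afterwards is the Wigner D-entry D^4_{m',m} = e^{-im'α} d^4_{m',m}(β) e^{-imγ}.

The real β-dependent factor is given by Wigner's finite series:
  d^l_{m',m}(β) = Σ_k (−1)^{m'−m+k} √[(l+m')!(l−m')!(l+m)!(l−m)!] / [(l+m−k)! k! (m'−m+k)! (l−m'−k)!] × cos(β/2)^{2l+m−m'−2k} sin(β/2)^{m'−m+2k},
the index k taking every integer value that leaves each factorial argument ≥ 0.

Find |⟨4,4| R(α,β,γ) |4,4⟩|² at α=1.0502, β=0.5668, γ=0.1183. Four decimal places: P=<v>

P=0.5214

First d^4_{4,4}(β=0.5668), then the phase factors e^{-i(4)α} and e^{-i(4)γ}:
With c≡cos(β/2)=0.960110 and s≡sin(β/2)=0.279622, N=[40320·1·40320·1]^{1/2}=40320.000000
k: max(0,(4)−(4))=0 … min(4+(4),4−(4))=0
  k=0: (−1)^0·40320.0000/(40320)·0.9601^8·0.2796^0 = +0.722053
d^4_{4,4}(0.5668) = +0.722053
|D^4_{4,4}|² = |d^4_{4,4}(β)|² = (+0.722053)² = 0.521360 (the z-rotation phases have unit modulus)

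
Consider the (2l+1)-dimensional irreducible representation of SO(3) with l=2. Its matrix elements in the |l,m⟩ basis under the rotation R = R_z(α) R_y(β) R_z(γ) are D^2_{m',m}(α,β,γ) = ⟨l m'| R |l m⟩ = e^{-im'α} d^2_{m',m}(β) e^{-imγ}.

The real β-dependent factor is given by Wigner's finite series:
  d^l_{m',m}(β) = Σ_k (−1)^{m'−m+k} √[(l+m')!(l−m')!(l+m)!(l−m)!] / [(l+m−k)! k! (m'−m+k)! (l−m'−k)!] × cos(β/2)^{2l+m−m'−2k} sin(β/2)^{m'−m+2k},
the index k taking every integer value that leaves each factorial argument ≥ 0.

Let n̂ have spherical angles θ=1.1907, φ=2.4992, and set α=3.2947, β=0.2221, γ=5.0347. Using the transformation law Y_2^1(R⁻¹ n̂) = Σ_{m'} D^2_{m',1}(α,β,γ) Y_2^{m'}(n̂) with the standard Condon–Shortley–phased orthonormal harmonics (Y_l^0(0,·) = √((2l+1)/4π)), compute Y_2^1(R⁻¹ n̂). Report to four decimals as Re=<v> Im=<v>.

Re=-0.3137 Im=-0.1224

Need the full column D^2_{m',1} for m'=−2..2 at α=3.2947, β=0.2221, γ=5.0347.
cos(β/2)=0.993840, sin(β/2)=0.110822
d^2_{-2,1}: single k=3 term ⇒ +0.002705;  D = +0.000044+0.002705i
d^2_{-1,1}: k∈[2..3] ⇒ +0.036392 -0.000151 = +0.036241;  D = -0.006103-0.035724i
d^2_{0,1}: k∈[1..2] ⇒ +0.266472 -0.003313 = +0.263158;  D = +0.083358+0.249607i
d^2_{1,1}: k∈[0..1] ⇒ +0.975588 -0.036392 = +0.939196;  D = -0.429880-0.835040i
d^2_{2,1}: single k=0 term ⇒ -0.217573;  D = -0.127923-0.175994i
Y_2^{m'}(θ=1.1907,φ=2.4992) and Σ D·Y over m':
  (+0.0000+0.0027i)·(+0.0940+0.3196i)  (-0.0061-0.0357i)·(-0.2131-0.1595i)  (+0.0834+0.2496i)·(-0.1852+0.0000i)  (-0.4299-0.8350i)·(+0.2131-0.1595i)  (-0.1279-0.1760i)·(+0.0940-0.3196i)
Y_2^1(R⁻¹ n̂) = -0.313725-0.122425i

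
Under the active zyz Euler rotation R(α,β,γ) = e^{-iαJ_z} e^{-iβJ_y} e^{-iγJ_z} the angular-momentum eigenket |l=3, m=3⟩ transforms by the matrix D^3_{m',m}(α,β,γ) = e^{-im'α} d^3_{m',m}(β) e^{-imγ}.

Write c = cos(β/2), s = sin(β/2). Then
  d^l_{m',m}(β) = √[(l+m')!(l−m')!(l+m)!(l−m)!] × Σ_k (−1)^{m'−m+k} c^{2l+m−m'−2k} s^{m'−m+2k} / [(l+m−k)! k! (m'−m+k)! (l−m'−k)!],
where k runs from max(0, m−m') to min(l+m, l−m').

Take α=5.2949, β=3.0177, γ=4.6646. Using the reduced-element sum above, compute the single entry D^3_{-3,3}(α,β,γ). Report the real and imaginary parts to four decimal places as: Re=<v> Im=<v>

First d^3_{-3,3}(β=3.0177), then the phase factors e^{-i(-3)α} and e^{-i(3)γ}:
With c≡cos(β/2)=0.061907 and s≡sin(β/2)=0.998082, N=[1·720·720·1]^{1/2}=720.000000
The bounds max(0,m−m')=6 and min(l+m,l−m')=6 give 1 term
  k=6: (−1)^0·720.0000/(720)·0.0619^0·0.9981^6 = +0.988547
d^3_{-3,3}(3.0177) = +0.988547
Phases: e^{-i·(-3)·5.2949}=-0.984423-0.175818i, e^{-i·(3)·4.6646}=+0.142876-0.989741i ⇒ D=-0.311061+0.938331i

Re=-0.3111 Im=0.9383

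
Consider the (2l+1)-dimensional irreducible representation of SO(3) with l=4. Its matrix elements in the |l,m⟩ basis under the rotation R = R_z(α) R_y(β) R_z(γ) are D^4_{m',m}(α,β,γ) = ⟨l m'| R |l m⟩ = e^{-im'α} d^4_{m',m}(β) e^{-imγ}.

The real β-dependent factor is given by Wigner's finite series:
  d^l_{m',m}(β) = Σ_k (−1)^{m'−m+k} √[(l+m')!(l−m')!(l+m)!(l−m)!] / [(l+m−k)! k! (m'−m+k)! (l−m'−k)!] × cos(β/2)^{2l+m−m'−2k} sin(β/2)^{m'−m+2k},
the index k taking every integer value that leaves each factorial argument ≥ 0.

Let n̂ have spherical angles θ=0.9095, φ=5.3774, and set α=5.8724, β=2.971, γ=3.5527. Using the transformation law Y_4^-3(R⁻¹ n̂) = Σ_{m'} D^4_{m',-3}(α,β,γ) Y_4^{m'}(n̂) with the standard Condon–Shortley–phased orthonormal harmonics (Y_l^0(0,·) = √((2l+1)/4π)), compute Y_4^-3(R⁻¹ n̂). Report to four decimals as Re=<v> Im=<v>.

Re=-0.4042 Im=0.0397

Need the full column D^4_{m',-3} for m'=−4..4 at α=5.8724, β=2.971, γ=3.5527.
cos(β/2)=0.085193, sin(β/2)=0.996364
d^4_{-4,-3}: single k=1 term ⇒ +0.000000;  D = -0.000000+0.000000i
d^4_{-3,-3}: k∈[0..1] ⇒ +0.000000 -0.000003 = -0.000003;  D = +0.000003+0.000000i
d^4_{-2,-3}: k∈[0..1] ⇒ -0.000000 +0.000050 = +0.000050;  D = -0.000046-0.000020i
d^4_{-1,-3}: k∈[0..1] ⇒ +0.000003 -0.000687 = -0.000684;  D = +0.000465+0.000501i
d^4_{0,-3}: k∈[0..1] ⇒ -0.000053 +0.007184 = +0.007131;  D = -0.002361-0.006729i
d^4_{1,-3}: k∈[0..1] ⇒ +0.000687 -0.056362 = -0.055675;  D = -0.004078+0.055526i
d^4_{2,-3}: k∈[0..1] ⇒ -0.006815 +0.310739 = +0.303923;  D = +0.141449-0.269001i
d^4_{3,-3}: k∈[0..1] ⇒ +0.049707 -0.971283 = -0.921577;  D = -0.718954+0.576549i
d^4_{4,-3}: single k=0 term ⇒ -0.234896;  D = -0.226689+0.061551i
Y_4^{m'}(θ=0.9095,φ=5.3774) and Σ D·Y over m':
  (-0.0000+0.0000i)·(-0.1521-0.0795i)  (+0.0000+0.0000i)·(-0.3444+0.1555i)  (-0.0000-0.0000i)·(-0.0815+0.3319i)  (+0.0005+0.0005i)·(-0.0509-0.0649i)  (-0.0024-0.0067i)·(-0.3529+0.0000i)  (-0.0041+0.0555i)·(+0.0509-0.0649i)  (+0.1414-0.2690i)·(-0.0815-0.3319i)  (-0.7190+0.5765i)·(+0.3444+0.1555i)  (-0.2267+0.0616i)·(-0.1521+0.0795i)
Y_4^-3(R⁻¹ n̂) = -0.404200+0.039702i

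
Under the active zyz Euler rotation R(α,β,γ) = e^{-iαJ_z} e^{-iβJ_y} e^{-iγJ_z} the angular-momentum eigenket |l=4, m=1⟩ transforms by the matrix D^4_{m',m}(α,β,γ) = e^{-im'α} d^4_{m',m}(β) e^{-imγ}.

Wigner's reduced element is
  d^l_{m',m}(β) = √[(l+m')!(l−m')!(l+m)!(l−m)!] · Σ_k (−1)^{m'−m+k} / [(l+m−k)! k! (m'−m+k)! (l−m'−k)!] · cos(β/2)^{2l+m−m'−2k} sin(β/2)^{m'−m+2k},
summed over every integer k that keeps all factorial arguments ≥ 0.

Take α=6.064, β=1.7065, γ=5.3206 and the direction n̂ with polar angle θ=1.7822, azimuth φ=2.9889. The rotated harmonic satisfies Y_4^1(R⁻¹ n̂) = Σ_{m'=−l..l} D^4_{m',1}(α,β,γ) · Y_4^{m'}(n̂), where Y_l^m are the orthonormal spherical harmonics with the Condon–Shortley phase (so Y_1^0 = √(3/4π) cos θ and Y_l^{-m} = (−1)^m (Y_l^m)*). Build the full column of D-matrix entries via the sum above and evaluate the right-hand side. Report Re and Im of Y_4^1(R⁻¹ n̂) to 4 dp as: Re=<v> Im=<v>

Need the full column D^4_{m',1} for m'=−4..4 at α=6.064, β=1.7065, γ=5.3206.
cos(β/2)=0.657538, sin(β/2)=0.753421
d^4_{-4,1}: single k=5 term ⇒ +0.516471;  D = +0.514570+0.044282i
d^4_{-3,1}: k∈[4..5] ⇒ +0.796809 -0.627682 = +0.169127;  D = +0.161320+0.050792i
d^4_{-2,1}: k∈[3..5] ⇒ +0.743418 -1.464059 +0.384435 = -0.336206;  D = -0.291059-0.168282i
d^4_{-1,1}: k∈[2..5] ⇒ +0.458776 -1.806993 +1.186207 -0.103825 = -0.265835;  D = -0.195700-0.179915i
d^4_{0,1}: k∈[1..4] ⇒ +0.179060 -1.410537 +1.851904 -0.405230 = +0.215198;  D = +0.122964+0.176607i
d^4_{1,1}: k∈[0..3] ⇒ +0.034944 -0.688165 +1.806993 -0.790805 = +0.362967;  D = +0.137669+0.335846i
d^4_{2,1}: k∈[0..2] ⇒ -0.169871 +1.115127 -0.976039 = -0.030784;  D = -0.005203-0.030341i
d^4_{3,1}: k∈[0..1] ⇒ +0.364142 -0.796809 = -0.432667;  D = +0.021341-0.432140i
d^4_{4,1}: single k=0 term ⇒ -0.393380;  D = +0.104369-0.379282i
Y_4^{m'}(θ=1.7822,φ=2.9889) and Σ D·Y over m':
  (+0.5146+0.0443i)·(+0.3313+0.2319i)  (+0.1613+0.0508i)·(+0.2202+0.1086i)  (-0.2911-0.1683i)·(-0.2110-0.0665i)  (-0.1957-0.1799i)·(-0.2582-0.0397i)  (+0.1230+0.1766i)·(+0.1848+0.0000i)  (+0.1377+0.3358i)·(+0.2582-0.0397i)  (-0.0052-0.0303i)·(-0.2110+0.0665i)  (+0.0213-0.4321i)·(-0.2202+0.1086i)  (+0.1044-0.3793i)·(+0.3313-0.2319i)
Y_4^1(R⁻¹ n̂) = +0.347376+0.339361i

Re=0.3474 Im=0.3394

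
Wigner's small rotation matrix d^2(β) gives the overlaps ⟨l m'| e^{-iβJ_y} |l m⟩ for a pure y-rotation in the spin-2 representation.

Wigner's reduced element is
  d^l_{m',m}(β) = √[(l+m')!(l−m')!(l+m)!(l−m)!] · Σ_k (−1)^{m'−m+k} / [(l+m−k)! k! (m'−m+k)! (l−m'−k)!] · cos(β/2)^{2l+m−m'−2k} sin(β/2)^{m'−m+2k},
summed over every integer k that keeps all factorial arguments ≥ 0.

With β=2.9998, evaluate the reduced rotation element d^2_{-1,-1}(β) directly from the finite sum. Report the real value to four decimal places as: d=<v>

d^2_{-1,-1}(β=2.9998) via Wigner's sum:
c=cos(2.9998/2)=0.070837, s=sin(2.9998/2)=0.997488; N=√[1·6·1·6]=6.000000
k: max(0,(-1)−(-1))=0 … min(2+(-1),2−(-1))=1
  k=0: (−1)^0·6.0000/(6)·0.0708^4·0.9975^0 = +0.000025
  k=1: (−1)^1·6.0000/(2)·0.0708^2·0.9975^2 = -0.014978
d^2_{-1,-1}(2.9998) = +0.000025 -0.014978 = -0.014953

d=-0.0150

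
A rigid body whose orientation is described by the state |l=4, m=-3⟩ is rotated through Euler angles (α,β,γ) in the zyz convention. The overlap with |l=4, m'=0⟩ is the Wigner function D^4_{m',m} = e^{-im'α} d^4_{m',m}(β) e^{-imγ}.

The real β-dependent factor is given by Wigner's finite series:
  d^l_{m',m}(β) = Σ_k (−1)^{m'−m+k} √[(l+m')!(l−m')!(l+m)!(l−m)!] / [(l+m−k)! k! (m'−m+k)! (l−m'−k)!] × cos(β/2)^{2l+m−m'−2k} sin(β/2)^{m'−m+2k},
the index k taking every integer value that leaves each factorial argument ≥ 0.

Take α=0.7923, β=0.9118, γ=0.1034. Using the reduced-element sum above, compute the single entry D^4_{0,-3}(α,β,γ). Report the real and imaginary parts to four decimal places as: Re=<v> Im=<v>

First d^4_{0,-3}(β=0.9118), then the phase factors e^{-i(0)α} and e^{-i(-3)γ}:
Half-angle: c=0.897865, s=0.440271. N=√(24·24·1·5040)=1703.830978
Admissible k: 0..1 (factorial args all ≥0)
  k=0: (−1)^3·1703.8310/(144)·0.8979^5·0.4403^3 = -0.589221
  k=1: (−1)^4·1703.8310/(144)·0.8979^3·0.4403^5 = +0.141676
d^4_{0,-3}(0.9118) = -0.589221 +0.141676 = -0.447546
D = (+1.000000+0.000000i)·(-0.447546)·(+0.952273+0.305249i) = -0.426185-0.136613i

Re=-0.4262 Im=-0.1366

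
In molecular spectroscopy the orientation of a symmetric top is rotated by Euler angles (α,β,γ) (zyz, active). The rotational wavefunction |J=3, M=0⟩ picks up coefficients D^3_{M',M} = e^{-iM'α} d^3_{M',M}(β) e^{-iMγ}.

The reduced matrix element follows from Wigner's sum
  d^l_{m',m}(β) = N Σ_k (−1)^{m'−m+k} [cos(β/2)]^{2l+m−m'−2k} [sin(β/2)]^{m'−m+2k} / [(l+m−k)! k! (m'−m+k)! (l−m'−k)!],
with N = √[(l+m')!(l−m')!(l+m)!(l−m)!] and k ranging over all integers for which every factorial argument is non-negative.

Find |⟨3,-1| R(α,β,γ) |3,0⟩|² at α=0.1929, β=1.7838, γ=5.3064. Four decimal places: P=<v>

P=0.1080

First d^3_{-1,0}(β=1.7838), then the phase factors e^{-i(-1)α} and e^{-i(0)γ}:
With c≡cos(β/2)=0.627934 and s≡sin(β/2)=0.778266, N=[2·24·6·6]^{1/2}=41.569219
The bounds max(0,m−m')=1 and min(l+m,l−m')=3 give 3 terms
  k=1: (−1)^0·41.5692/(12)·0.6279^5·0.7783^1 = +0.263203
  k=2: (−1)^1·41.5692/(4)·0.6279^3·0.7783^3 = -1.212940
  k=3: (−1)^2·41.5692/(12)·0.6279^1·0.7783^5 = +0.621078
d^3_{-1,0}(1.7838) = +0.263203 -1.212940 +0.621078 = -0.328660
|D^3_{-1,0}|² = |d^3_{-1,0}(β)|² = (-0.328660)² = 0.108017 (the z-rotation phases have unit modulus)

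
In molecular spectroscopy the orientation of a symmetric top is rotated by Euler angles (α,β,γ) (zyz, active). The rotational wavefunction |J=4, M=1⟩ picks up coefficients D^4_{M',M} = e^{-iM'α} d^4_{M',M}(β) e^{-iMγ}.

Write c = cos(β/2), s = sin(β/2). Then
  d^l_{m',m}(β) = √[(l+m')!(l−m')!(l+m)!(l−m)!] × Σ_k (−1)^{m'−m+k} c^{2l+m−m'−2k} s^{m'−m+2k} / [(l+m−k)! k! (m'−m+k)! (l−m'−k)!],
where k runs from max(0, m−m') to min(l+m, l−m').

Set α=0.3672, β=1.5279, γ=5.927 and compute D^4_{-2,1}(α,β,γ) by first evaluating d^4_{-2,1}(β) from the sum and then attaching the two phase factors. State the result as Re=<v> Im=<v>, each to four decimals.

Split into d^4_{-2,1}(β=1.5279) × two z-phases.
c=cos(1.5279/2)=0.722109, s=sin(1.5279/2)=0.691779; N=√[2·720·120·6]=1018.233765
Admissible k: 3..5 (factorial args all ≥0)
  k=3: (−1)^0·1018.2338/(72)·0.7221^5·0.6918^3 = +0.919246
  k=4: (−1)^1·1018.2338/(48)·0.7221^3·0.6918^5 = -1.265471
  k=5: (−1)^2·1018.2338/(240)·0.7221^1·0.6918^7 = +0.232280
d^4_{-2,1}(1.5279) = +0.919246 -1.265471 +0.232280 = -0.113945
D = (+0.742233+0.670142i)·(-0.113945)·(+0.937234+0.348702i) = -0.052639-0.101058i

Re=-0.0526 Im=-0.1011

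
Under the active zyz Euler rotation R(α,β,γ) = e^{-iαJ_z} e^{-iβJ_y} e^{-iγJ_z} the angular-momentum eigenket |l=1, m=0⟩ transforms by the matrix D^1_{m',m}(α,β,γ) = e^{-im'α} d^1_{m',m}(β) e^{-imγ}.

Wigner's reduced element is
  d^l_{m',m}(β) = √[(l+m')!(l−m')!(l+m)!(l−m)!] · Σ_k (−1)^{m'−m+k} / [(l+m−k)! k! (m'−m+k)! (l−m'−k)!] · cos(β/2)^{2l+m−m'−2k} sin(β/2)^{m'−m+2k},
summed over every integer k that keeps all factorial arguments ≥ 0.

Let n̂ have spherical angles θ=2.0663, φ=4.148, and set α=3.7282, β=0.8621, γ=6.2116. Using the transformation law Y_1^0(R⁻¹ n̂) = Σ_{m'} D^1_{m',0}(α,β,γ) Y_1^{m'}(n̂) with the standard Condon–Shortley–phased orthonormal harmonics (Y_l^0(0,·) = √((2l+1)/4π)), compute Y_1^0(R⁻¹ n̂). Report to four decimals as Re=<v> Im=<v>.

Need the full column D^1_{m',0} for m'=−1..1 at α=3.7282, β=0.8621, γ=6.2116.
cos(β/2)=0.908528, sin(β/2)=0.417825
d^1_{-1,0}: single k=1 term ⇒ +0.536843;  D = -0.447096-0.297164i
d^1_{0,0}: k∈[0..1] ⇒ +0.825422 -0.174578 = +0.650845;  D = +0.650845+0.000000i
d^1_{1,0}: single k=0 term ⇒ -0.536843;  D = +0.447096-0.297164i
Y_1^{m'}(θ=2.0663,φ=4.148) and Σ D·Y over m':
  (-0.4471-0.2972i)·(-0.1626+0.2568i)  (+0.6508+0.0000i)·(-0.2323+0.0000i)  (+0.4471-0.2972i)·(+0.1626+0.2568i)
Y_1^0(R⁻¹ n̂) = +0.146799+0.000000i

Re=0.1468 Im=0.0000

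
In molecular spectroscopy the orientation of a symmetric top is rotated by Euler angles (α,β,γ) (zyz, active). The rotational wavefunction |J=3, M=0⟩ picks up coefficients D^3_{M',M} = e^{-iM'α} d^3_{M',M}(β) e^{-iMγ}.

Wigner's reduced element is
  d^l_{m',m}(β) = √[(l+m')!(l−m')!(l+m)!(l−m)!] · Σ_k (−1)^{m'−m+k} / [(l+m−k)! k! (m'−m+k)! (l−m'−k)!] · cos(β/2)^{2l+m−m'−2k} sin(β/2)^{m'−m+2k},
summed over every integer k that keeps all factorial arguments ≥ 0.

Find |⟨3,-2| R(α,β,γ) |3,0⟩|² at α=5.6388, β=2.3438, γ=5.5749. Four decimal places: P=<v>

Split into d^3_{-2,0}(β=2.3438) × two z-phases.
With c≡cos(β/2)=0.388402 and s≡sin(β/2)=0.921490, N=[1·120·6·6]^{1/2}=65.726707
k∈{2,3} keeps every argument non-negative
  k=2: (−1)^0·65.7267/(12)·0.3884^4·0.9215^2 = +0.105844
  k=3: (−1)^1·65.7267/(12)·0.3884^2·0.9215^4 = -0.595779
d^3_{-2,0}(2.3438) = +0.105844 -0.595779 = -0.489935
|D^3_{-2,0}|² = |d^3_{-2,0}(β)|² = (-0.489935)² = 0.240037 (the z-rotation phases have unit modulus)

P=0.2400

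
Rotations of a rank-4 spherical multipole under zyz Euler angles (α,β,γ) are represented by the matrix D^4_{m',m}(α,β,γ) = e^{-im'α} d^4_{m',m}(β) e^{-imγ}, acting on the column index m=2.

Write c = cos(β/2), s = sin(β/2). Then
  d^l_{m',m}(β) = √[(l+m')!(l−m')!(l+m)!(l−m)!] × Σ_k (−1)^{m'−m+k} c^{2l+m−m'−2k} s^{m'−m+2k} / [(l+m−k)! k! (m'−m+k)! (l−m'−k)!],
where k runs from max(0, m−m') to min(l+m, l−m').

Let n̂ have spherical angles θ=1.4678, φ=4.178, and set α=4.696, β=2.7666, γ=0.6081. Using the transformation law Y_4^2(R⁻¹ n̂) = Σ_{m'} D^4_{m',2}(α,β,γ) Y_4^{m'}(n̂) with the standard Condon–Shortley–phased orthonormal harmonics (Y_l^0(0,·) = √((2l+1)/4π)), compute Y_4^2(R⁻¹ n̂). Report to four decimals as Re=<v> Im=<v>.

Need the full column D^4_{m',2} for m'=−4..4 at α=4.696, β=2.7666, γ=0.6081.
cos(β/2)=0.186400, sin(β/2)=0.982474
d^4_{-4,2}: single k=6 term ⇒ +0.165347;  D = +0.047129-0.158488i
d^4_{-3,2}: k∈[5..6] ⇒ +0.066547 -0.616250 = -0.549703;  D = -0.524262-0.165297i
d^4_{-2,2}: k∈[4..6] ⇒ +0.016872 -0.374971 +0.868098 = +0.509998;  D = -0.161308+0.483816i
d^4_{-1,2}: k∈[3..5] ⇒ +0.003018 -0.125761 +0.698761 = +0.576018;  D = -0.543387-0.191121i
d^4_{0,2}: k∈[2..4] ⇒ +0.000384 -0.028455 +0.296441 = +0.268370;  D = +0.093181-0.251674i
d^4_{1,2}: k∈[1..3] ⇒ +0.000033 -0.004527 +0.083841 = +0.079347;  D = +0.073949+0.028766i
d^4_{2,2}: k∈[0..2] ⇒ +0.000001 -0.000486 +0.016872 = +0.016387;  D = -0.006190+0.015173i
d^4_{3,2}: k∈[0..1] ⇒ -0.000029 +0.002395 = +0.002367;  D = -0.002176-0.000930i
d^4_{4,2}: single k=0 term ⇒ +0.000214;  D = +0.000087-0.000196i
Y_4^{m'}(θ=1.4678,φ=4.178) and Σ D·Y over m':
  (+0.0471-0.1585i)·(-0.2326+0.3655i)  (-0.5243-0.1653i)·(+0.1266+0.0041i)  (-0.1613+0.4838i)·(+0.1475+0.2687i)  (-0.5434-0.1911i)·(+0.0721-0.1218i)  (+0.0932-0.2517i)·(+0.2842+0.0000i)  (+0.0739+0.0288i)·(-0.0721-0.1218i)  (-0.0062+0.0152i)·(+0.1475-0.2687i)  (-0.0022-0.0009i)·(-0.1266+0.0041i)  (+0.0001-0.0002i)·(-0.2326-0.3655i)
Y_4^2(R⁻¹ n̂) = -0.206961+0.032860i

Re=-0.2070 Im=0.0329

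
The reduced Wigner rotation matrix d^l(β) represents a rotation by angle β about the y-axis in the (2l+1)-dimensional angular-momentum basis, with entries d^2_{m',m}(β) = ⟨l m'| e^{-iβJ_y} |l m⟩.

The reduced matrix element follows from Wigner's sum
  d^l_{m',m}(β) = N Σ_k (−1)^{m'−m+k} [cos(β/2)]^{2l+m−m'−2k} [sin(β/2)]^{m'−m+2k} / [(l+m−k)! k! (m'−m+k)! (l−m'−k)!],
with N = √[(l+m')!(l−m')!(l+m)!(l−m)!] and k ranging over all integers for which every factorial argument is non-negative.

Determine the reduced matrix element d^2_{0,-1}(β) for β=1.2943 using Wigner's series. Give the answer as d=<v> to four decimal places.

d^2_{0,-1}(β=1.2943) via Wigner's sum:
Half-angle: c=0.797805, s=0.602915. N=√(2·2·1·6)=4.898979
Admissible k: 0..1 (factorial args all ≥0)
  k=0: (−1)^1·4.8990/(2)·0.7978^3·0.6029^1 = -0.749933
  k=1: (−1)^2·4.8990/(2)·0.7978^1·0.6029^3 = +0.428293
d^2_{0,-1}(1.2943) = -0.749933 +0.428293 = -0.321640

d=-0.3216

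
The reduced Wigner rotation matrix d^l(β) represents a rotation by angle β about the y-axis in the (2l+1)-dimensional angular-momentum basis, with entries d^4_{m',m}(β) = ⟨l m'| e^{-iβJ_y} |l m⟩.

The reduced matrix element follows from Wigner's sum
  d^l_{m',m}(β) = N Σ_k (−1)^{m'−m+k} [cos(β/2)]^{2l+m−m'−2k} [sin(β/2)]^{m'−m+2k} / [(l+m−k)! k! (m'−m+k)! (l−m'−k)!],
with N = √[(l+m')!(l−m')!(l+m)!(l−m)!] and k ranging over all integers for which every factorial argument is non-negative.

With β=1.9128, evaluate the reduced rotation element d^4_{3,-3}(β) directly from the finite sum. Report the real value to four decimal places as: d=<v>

d^4_{3,-3}(β=1.9128) via Wigner's sum:
With c≡cos(β/2)=0.576465 and s≡sin(β/2)=0.817122, N=[5040·1·1·5040]^{1/2}=5040.000000
The bounds max(0,m−m')=0 and min(l+m,l−m')=1 give 2 terms
  k=0: (−1)^6·5040.0000/(720)·0.5765^2·0.8171^6 = +0.692412
  k=1: (−1)^7·5040.0000/(5040)·0.5765^0·0.8171^8 = -0.198744
d^4_{3,-3}(1.9128) = +0.692412 -0.198744 = +0.493668

d=0.4937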